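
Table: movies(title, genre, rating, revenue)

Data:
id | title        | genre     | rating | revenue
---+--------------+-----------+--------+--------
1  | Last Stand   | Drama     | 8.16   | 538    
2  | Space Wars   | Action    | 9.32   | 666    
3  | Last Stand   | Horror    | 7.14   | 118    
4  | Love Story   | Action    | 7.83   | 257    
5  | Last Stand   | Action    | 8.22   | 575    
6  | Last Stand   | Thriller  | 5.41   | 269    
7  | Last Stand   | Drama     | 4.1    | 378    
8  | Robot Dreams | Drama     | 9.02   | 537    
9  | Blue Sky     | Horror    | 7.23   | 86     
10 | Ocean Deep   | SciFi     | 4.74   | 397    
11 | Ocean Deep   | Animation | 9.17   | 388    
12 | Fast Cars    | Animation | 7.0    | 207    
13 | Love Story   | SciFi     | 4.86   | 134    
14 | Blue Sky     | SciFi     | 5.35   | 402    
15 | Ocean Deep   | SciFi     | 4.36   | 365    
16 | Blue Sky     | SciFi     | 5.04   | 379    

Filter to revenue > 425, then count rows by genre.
SELECT genre, COUNT(*)
FROM movies
WHERE revenue > 425
GROUP BY genre

Note: WHERE filters rows before grouping.

Result:
  Action: 2
  Drama: 2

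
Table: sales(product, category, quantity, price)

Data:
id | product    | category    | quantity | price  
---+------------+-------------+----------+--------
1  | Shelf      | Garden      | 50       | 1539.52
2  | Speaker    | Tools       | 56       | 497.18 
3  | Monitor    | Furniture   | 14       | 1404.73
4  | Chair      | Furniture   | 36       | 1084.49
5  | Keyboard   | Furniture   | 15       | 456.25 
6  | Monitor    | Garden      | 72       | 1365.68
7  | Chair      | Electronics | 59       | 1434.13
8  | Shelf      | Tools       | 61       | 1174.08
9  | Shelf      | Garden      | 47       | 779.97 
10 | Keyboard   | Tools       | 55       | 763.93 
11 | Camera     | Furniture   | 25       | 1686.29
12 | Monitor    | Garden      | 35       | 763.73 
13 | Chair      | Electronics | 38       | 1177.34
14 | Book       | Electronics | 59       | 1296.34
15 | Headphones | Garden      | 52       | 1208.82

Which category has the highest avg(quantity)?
SELECT category, AVG(quantity) as val
FROM sales
GROUP BY category
ORDER BY val DESC
LIMIT 1

Result: Tools with avg(quantity) = 57.33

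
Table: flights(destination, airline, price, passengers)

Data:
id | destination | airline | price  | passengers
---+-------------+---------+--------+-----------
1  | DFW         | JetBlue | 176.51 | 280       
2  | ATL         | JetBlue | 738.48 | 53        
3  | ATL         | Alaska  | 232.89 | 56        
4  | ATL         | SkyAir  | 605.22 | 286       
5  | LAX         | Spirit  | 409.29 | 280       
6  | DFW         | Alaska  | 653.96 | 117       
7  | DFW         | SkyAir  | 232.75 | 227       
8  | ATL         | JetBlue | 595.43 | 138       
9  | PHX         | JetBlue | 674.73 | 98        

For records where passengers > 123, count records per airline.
SELECT airline, COUNT(*)
FROM flights
WHERE passengers > 123
GROUP BY airline

Note: WHERE filters rows before grouping.

Result:
  JetBlue: 2
  SkyAir: 2
  Spirit: 1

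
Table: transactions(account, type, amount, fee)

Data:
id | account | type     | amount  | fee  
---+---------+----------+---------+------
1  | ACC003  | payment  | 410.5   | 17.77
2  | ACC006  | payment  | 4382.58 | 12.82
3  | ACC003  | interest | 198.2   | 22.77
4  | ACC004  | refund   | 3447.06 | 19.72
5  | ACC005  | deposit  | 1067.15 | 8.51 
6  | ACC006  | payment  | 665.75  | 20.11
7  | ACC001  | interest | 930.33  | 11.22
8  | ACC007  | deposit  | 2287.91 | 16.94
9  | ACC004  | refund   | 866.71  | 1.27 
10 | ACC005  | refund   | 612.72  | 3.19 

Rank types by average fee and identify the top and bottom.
SELECT type, AVG(fee)
FROM transactions
GROUP BY type
ORDER BY AVG(fee)

All groups:
  refund: 8.06
  deposit: 12.73
  payment: 16.90
  interest: 17.00

Highest: interest (17.00)
Lowest: refund (8.06)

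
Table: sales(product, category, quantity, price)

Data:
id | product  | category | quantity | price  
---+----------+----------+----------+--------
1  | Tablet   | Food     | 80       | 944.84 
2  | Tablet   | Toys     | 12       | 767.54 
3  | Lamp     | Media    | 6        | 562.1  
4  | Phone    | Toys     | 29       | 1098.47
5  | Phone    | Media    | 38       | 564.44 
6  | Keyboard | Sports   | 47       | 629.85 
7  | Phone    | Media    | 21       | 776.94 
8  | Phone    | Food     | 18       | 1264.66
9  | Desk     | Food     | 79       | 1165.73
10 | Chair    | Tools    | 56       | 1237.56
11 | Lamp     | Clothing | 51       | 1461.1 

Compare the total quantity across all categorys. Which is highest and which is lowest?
SELECT category, SUM(quantity)
FROM sales
GROUP BY category
ORDER BY SUM(quantity)

All groups:
  Toys: 41
  Sports: 47
  Clothing: 51
  Tools: 56
  Media: 65
  Food: 177

Highest: Food (177)
Lowest: Toys (41)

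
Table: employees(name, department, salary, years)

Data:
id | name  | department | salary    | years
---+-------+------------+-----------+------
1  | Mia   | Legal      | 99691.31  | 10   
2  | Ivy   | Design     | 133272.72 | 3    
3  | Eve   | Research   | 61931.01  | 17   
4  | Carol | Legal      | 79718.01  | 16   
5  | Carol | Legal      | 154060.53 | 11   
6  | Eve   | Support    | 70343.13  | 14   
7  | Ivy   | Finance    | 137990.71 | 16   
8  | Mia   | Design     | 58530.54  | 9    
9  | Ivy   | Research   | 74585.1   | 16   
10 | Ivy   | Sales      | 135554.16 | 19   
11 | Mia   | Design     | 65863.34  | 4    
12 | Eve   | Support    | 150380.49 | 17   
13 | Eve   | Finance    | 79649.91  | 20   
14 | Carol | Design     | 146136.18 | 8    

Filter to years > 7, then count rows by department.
SELECT department, COUNT(*)
FROM employees
WHERE years > 7
GROUP BY department

Note: WHERE filters rows before grouping.

Result:
  Design: 2
  Finance: 2
  Legal: 3
  Research: 2
  Sales: 1
  Support: 2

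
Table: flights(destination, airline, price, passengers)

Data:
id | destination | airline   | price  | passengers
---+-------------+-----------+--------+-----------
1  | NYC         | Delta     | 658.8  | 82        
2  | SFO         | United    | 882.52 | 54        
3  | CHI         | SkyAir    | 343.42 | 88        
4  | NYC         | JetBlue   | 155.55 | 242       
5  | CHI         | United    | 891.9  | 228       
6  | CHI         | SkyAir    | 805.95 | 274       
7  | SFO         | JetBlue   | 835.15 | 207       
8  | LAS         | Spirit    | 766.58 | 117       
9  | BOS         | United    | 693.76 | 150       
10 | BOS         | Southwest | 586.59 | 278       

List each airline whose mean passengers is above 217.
SELECT airline, AVG(passengers)
FROM flights
GROUP BY airline
HAVING AVG(passengers) > 217

Result:
  JetBlue: avg=224.50
  Southwest: avg=278.00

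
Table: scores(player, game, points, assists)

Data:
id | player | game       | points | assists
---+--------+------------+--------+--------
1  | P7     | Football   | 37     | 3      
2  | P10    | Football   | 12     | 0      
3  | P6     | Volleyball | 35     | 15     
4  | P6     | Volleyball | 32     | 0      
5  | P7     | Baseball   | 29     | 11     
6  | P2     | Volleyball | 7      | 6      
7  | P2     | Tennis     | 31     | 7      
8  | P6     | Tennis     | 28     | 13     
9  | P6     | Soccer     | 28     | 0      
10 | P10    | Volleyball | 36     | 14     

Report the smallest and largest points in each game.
SELECT game, MIN(points), MAX(points)
FROM scores
GROUP BY game

Result:
  Baseball: min=29, max=29
  Football: min=12, max=37
  Soccer: min=28, max=28
  Tennis: min=28, max=31
  Volleyball: min=7, max=36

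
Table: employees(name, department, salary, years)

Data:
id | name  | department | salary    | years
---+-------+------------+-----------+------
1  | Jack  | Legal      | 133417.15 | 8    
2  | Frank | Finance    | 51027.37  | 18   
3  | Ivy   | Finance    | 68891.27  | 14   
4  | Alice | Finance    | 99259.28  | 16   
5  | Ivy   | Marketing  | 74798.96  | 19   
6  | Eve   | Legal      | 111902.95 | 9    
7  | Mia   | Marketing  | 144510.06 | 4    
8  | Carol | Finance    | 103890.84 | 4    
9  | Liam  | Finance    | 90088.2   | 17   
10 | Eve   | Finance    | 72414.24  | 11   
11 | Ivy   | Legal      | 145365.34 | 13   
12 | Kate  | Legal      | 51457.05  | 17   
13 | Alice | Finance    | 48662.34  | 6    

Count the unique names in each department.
SELECT department, COUNT(DISTINCT name)
FROM employees
GROUP BY department

Result:
  Finance: 6 distinct
  Legal: 4 distinct
  Marketing: 2 distinct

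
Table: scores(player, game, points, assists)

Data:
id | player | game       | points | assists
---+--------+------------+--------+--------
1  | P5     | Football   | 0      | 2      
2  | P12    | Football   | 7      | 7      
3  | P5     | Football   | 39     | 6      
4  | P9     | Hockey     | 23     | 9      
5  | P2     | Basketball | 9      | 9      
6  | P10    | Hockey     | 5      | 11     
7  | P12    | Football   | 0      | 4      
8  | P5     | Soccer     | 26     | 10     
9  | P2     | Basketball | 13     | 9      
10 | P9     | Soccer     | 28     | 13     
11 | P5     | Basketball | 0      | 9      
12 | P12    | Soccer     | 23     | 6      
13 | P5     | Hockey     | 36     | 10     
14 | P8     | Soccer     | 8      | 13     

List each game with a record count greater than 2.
SELECT game, COUNT(*) as cnt
FROM scores
GROUP BY game
HAVING COUNT(*) > 2

Result:
  Basketball: 3
  Football: 4
  Hockey: 3
  Soccer: 4

Note: HAVING filters groups after aggregation, WHERE filters rows before.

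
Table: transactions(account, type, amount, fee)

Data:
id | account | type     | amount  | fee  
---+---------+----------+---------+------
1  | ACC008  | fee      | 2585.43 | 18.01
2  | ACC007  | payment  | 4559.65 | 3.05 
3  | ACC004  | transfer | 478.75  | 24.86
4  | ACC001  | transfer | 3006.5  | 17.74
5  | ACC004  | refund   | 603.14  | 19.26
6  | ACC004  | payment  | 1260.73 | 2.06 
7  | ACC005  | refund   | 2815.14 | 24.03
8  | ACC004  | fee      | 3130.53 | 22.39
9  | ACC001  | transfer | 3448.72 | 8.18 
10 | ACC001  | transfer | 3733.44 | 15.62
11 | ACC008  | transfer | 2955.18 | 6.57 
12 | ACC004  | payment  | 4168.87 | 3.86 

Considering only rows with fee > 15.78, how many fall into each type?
SELECT type, COUNT(*)
FROM transactions
WHERE fee > 15.78
GROUP BY type

Note: WHERE filters rows before grouping.

Result:
  fee: 2
  refund: 2
  transfer: 2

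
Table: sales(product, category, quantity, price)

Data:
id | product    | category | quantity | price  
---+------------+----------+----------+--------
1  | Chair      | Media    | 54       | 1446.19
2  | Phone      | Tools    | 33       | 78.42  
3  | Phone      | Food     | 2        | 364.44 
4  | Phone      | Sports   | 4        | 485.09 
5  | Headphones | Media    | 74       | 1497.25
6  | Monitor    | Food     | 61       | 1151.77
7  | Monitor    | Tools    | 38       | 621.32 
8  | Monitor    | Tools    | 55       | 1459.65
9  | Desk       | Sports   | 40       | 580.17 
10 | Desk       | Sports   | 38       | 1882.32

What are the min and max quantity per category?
SELECT category, MIN(quantity), MAX(quantity)
FROM sales
GROUP BY category

Result:
  Food: min=2, max=61
  Media: min=54, max=74
  Sports: min=4, max=40
  Tools: min=33, max=55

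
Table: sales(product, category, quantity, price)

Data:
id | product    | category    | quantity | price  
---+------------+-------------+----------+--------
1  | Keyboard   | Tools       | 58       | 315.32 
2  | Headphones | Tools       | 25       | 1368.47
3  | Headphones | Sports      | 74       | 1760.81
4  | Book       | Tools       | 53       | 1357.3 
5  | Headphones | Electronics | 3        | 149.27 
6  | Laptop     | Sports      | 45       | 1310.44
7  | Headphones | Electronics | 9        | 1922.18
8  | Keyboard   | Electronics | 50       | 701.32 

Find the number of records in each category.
SELECT category, COUNT(*) as count
FROM sales
GROUP BY category

Result:
  Electronics: 3
  Sports: 2
  Tools: 3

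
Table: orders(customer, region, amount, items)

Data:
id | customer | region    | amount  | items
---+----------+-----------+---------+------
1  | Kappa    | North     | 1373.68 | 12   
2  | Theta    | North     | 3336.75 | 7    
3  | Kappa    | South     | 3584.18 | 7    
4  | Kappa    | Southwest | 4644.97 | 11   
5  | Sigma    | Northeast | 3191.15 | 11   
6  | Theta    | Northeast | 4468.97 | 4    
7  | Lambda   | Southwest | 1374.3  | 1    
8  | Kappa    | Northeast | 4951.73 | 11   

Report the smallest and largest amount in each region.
SELECT region, MIN(amount), MAX(amount)
FROM orders
GROUP BY region

Result:
  North: min=1373.68, max=3336.75
  Northeast: min=3191.15, max=4951.73
  South: min=3584.18, max=3584.18
  Southwest: min=1374.30, max=4644.97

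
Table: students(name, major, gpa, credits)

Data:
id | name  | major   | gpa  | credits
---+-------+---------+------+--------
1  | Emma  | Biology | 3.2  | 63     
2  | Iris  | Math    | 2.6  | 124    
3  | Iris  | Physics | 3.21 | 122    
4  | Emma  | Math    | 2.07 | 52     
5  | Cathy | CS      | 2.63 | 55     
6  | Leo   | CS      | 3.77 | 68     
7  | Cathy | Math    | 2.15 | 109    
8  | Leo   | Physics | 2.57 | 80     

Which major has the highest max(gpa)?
SELECT major, MAX(gpa) as val
FROM students
GROUP BY major
ORDER BY val DESC
LIMIT 1

Result: CS with max(gpa) = 3.77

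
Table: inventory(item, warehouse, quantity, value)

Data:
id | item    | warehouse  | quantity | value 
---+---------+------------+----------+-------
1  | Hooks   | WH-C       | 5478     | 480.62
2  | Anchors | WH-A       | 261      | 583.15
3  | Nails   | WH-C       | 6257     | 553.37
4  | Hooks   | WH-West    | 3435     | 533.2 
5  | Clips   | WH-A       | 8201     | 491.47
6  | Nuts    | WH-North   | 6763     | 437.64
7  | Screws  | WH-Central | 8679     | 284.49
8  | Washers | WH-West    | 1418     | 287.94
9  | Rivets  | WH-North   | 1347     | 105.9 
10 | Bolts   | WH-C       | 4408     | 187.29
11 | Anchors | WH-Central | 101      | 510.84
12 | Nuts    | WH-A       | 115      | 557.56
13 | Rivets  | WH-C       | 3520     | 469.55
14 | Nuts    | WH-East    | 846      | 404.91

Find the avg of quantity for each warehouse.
SELECT warehouse, AVG(quantity) as result
FROM inventory
GROUP BY warehouse

Result:
  WH-A: 2859.00
  WH-C: 4915.75
  WH-Central: 4390.00
  WH-East: 846.00
  WH-North: 4055.00
  WH-West: 2426.50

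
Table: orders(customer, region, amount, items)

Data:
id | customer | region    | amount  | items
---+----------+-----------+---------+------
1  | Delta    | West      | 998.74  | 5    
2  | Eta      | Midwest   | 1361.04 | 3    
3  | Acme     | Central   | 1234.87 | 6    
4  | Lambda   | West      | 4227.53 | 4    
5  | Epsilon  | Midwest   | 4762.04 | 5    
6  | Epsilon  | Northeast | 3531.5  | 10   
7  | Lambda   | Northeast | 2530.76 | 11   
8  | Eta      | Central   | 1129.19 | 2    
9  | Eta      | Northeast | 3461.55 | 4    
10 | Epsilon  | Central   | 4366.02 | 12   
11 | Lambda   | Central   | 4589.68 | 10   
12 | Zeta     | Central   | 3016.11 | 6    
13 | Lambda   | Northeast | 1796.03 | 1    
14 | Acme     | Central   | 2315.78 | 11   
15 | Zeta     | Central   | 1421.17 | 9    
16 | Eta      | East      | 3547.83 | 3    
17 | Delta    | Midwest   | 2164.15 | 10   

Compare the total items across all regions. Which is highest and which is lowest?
SELECT region, SUM(items)
FROM orders
GROUP BY region
ORDER BY SUM(items)

All groups:
  East: 3
  West: 9
  Midwest: 18
  Northeast: 26
  Central: 56

Highest: Central (56)
Lowest: East (3)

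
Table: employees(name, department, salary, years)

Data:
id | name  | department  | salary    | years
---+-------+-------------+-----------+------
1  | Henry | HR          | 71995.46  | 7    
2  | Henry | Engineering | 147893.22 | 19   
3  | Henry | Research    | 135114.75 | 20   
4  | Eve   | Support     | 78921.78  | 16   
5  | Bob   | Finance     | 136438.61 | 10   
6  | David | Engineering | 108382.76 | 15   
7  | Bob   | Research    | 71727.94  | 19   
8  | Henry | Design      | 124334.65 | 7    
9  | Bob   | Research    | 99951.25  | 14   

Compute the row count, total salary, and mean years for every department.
SELECT department,
       COUNT(*) as cnt,
       SUM(salary) as total_salary,
       AVG(years) as avg_years
FROM employees
GROUP BY department

Result:
  Design: 1 records, 124334.65 total salary, 7.00 avg years
  Engineering: 2 records, 256275.98 total salary, 17.00 avg years
  Finance: 1 records, 136438.61 total salary, 10.00 avg years
  HR: 1 records, 71995.46 total salary, 7.00 avg years
  Research: 3 records, 306793.94 total salary, 17.67 avg years
  Support: 1 records, 78921.78 total salary, 16.00 avg years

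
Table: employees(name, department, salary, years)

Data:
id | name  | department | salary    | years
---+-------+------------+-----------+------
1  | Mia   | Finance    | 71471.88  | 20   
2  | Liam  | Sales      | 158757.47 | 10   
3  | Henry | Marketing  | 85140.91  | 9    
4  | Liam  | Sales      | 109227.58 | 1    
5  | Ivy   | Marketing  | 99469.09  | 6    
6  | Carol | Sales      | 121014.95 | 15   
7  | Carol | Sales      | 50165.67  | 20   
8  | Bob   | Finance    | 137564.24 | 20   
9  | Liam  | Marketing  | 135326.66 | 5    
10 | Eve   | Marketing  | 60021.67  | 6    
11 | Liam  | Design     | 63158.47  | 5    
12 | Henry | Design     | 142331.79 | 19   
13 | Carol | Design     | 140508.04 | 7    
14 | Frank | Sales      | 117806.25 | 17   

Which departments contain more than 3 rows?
SELECT department, COUNT(*) as cnt
FROM employees
GROUP BY department
HAVING COUNT(*) > 3

Result:
  Marketing: 4
  Sales: 5

Note: HAVING filters groups after aggregation, WHERE filters rows before.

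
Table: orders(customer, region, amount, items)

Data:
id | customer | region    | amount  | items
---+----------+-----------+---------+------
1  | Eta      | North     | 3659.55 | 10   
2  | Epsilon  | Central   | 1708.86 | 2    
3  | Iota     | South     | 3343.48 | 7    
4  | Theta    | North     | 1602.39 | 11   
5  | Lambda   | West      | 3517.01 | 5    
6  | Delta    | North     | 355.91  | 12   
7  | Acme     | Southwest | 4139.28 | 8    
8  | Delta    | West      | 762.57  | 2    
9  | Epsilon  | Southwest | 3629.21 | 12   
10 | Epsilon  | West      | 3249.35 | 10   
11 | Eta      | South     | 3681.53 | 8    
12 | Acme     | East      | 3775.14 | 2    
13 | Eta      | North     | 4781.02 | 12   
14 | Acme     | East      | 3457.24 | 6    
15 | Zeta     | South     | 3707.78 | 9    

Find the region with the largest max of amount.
SELECT region, MAX(amount) as val
FROM orders
GROUP BY region
ORDER BY val DESC
LIMIT 1

Result: North with max(amount) = 4781.02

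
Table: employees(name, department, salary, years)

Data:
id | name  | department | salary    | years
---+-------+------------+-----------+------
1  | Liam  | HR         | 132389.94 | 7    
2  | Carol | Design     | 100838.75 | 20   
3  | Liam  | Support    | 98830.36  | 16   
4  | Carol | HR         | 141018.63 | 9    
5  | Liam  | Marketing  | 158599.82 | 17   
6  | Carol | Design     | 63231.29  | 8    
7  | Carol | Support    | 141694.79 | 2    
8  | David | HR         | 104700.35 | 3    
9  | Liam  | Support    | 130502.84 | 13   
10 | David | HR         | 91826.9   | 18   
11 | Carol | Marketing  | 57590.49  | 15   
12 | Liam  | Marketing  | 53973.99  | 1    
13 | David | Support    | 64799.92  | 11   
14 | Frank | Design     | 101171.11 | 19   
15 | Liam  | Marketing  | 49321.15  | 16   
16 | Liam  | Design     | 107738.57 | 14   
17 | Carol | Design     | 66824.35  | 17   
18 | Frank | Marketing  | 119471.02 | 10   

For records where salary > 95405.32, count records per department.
SELECT department, COUNT(*)
FROM employees
WHERE salary > 95405.32
GROUP BY department

Note: WHERE filters rows before grouping.

Result:
  Design: 3
  HR: 3
  Marketing: 2
  Support: 3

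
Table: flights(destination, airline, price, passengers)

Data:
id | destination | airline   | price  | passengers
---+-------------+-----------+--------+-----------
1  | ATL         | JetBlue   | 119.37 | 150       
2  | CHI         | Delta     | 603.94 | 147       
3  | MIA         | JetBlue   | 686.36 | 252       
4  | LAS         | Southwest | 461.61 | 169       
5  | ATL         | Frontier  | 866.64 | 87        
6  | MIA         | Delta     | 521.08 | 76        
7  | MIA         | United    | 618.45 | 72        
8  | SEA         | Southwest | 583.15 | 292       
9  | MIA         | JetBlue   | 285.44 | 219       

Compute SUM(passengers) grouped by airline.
SELECT airline, SUM(passengers) as result
FROM flights
GROUP BY airline

Result:
  Delta: 223
  Frontier: 87
  JetBlue: 621
  Southwest: 461
  United: 72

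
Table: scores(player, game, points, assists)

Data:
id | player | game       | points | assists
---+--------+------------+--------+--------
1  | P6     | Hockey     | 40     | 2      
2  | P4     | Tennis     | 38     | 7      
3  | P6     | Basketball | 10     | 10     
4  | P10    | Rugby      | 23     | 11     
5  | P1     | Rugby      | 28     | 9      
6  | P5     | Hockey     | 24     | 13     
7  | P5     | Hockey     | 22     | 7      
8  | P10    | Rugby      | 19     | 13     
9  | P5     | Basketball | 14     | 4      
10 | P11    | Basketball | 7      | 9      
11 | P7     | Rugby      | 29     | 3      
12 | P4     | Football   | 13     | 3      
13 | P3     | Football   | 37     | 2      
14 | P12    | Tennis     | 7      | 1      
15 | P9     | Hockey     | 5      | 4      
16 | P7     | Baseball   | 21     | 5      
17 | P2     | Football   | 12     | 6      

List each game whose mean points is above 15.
SELECT game, AVG(points)
FROM scores
GROUP BY game
HAVING AVG(points) > 15

Result:
  Baseball: avg=21.00
  Football: avg=20.67
  Hockey: avg=22.75
  Rugby: avg=24.75
  Tennis: avg=22.50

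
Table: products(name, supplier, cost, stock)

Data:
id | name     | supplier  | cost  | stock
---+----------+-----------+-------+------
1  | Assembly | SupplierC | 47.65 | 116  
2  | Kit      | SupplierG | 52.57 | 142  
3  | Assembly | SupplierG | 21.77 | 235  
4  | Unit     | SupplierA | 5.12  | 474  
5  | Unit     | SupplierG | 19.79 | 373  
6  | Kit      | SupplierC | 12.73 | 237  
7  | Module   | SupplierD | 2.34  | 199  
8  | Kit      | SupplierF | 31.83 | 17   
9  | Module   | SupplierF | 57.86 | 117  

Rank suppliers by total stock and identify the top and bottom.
SELECT supplier, SUM(stock)
FROM products
GROUP BY supplier
ORDER BY SUM(stock)

All groups:
  SupplierF: 134
  SupplierD: 199
  SupplierC: 353
  SupplierA: 474
  SupplierG: 750

Highest: SupplierG (750)
Lowest: SupplierF (134)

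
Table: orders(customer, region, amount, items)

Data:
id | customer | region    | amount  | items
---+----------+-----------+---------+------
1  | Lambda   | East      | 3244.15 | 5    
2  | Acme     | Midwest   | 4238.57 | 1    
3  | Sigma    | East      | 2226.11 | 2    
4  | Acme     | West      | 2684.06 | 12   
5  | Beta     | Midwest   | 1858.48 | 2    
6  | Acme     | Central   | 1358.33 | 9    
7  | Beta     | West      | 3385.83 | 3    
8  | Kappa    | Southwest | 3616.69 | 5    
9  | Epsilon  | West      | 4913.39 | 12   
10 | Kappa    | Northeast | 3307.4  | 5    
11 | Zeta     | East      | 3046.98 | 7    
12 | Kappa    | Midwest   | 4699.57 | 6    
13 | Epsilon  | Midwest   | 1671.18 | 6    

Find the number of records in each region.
SELECT region, COUNT(*) as count
FROM orders
GROUP BY region

Result:
  Central: 1
  East: 3
  Midwest: 4
  Northeast: 1
  Southwest: 1
  West: 3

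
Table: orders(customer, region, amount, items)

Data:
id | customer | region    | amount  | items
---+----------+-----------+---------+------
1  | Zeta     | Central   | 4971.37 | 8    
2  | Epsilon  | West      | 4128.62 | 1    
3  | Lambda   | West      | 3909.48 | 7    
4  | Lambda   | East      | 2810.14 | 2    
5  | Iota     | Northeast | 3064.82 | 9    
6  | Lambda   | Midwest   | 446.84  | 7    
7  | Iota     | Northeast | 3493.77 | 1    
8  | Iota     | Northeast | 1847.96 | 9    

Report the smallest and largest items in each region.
SELECT region, MIN(items), MAX(items)
FROM orders
GROUP BY region

Result:
  Central: min=8, max=8
  East: min=2, max=2
  Midwest: min=7, max=7
  Northeast: min=1, max=9
  West: min=1, max=7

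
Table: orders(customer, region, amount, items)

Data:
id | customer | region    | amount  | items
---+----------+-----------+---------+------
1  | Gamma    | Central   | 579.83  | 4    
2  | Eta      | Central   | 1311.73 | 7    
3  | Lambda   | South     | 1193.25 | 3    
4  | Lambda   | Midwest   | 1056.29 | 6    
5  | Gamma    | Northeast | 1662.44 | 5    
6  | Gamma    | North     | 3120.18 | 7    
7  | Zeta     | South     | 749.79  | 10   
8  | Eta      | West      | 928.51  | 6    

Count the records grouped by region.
SELECT region, COUNT(*) as count
FROM orders
GROUP BY region

Result:
  Central: 2
  Midwest: 1
  North: 1
  Northeast: 1
  South: 2
  West: 1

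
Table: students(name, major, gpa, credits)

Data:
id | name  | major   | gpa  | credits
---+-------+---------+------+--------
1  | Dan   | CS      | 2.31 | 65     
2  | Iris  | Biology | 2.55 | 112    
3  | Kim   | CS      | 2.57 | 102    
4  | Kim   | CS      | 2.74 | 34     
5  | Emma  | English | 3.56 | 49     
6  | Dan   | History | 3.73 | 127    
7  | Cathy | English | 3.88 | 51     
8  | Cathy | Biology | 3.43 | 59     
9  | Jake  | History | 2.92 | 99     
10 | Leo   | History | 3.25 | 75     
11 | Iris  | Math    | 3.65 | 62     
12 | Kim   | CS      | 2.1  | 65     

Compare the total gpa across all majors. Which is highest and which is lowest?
SELECT major, SUM(gpa)
FROM students
GROUP BY major
ORDER BY SUM(gpa)

All groups:
  Math: 3.65
  Biology: 5.98
  English: 7.44
  CS: 9.72
  History: 9.90

Highest: History (9.90)
Lowest: Math (3.65)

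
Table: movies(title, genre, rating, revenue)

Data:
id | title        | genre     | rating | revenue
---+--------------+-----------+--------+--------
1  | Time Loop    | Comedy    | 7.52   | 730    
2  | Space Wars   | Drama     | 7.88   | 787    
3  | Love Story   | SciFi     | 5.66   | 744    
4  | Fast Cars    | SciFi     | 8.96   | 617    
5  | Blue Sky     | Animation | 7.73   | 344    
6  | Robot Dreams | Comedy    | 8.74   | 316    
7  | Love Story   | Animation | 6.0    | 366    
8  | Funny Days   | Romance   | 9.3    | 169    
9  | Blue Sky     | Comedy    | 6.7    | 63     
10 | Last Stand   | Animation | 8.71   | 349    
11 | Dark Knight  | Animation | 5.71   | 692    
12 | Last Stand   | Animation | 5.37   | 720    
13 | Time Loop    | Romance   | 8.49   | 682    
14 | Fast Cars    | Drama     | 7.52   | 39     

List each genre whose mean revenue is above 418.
SELECT genre, AVG(revenue)
FROM movies
GROUP BY genre
HAVING AVG(revenue) > 418

Result:
  Animation: avg=494.20
  Romance: avg=425.50
  SciFi: avg=680.50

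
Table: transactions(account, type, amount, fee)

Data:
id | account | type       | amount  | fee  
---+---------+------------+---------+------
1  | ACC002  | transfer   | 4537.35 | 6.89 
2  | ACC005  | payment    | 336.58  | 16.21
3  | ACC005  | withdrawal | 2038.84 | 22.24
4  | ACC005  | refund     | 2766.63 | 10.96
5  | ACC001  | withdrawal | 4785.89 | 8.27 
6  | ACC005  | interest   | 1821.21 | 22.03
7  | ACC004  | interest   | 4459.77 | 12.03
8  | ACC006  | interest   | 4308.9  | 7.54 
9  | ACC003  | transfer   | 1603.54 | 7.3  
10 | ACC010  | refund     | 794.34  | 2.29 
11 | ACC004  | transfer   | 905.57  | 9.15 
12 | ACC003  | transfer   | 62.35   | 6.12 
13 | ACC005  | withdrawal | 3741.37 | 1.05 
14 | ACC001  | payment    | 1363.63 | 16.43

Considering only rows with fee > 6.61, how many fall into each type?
SELECT type, COUNT(*)
FROM transactions
WHERE fee > 6.61
GROUP BY type

Note: WHERE filters rows before grouping.

Result:
  interest: 3
  payment: 2
  refund: 1
  transfer: 3
  withdrawal: 2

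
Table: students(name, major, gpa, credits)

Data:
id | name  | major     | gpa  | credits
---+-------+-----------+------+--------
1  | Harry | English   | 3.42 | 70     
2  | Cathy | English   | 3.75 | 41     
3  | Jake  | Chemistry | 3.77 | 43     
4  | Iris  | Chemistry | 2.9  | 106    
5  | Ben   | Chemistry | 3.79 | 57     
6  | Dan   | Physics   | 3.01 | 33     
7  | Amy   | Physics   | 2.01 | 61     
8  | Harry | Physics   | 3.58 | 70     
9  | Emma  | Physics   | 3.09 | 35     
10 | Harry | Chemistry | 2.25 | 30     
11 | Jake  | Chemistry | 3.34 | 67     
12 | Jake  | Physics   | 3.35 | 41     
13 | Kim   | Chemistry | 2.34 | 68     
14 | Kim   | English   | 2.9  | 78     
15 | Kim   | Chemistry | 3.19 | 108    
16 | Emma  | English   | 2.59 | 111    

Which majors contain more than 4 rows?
SELECT major, COUNT(*) as cnt
FROM students
GROUP BY major
HAVING COUNT(*) > 4

Result:
  Chemistry: 7
  Physics: 5

Note: HAVING filters groups after aggregation, WHERE filters rows before.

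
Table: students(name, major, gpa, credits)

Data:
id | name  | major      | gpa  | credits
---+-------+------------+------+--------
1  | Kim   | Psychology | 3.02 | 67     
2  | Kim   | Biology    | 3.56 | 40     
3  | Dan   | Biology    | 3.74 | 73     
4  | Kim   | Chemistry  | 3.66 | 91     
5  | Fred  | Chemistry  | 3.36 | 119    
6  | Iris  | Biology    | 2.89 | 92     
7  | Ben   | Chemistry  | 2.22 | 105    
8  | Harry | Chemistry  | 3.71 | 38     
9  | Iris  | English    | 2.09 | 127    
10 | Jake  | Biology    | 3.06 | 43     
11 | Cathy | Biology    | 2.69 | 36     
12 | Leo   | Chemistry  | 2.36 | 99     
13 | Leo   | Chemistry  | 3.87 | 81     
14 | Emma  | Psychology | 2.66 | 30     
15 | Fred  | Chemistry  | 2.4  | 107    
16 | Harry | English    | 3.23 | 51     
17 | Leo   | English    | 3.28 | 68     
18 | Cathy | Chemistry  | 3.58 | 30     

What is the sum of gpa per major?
SELECT major, SUM(gpa) as result
FROM students
GROUP BY major

Result:
  Biology: 15.94
  Chemistry: 25.16
  English: 8.60
  Psychology: 5.68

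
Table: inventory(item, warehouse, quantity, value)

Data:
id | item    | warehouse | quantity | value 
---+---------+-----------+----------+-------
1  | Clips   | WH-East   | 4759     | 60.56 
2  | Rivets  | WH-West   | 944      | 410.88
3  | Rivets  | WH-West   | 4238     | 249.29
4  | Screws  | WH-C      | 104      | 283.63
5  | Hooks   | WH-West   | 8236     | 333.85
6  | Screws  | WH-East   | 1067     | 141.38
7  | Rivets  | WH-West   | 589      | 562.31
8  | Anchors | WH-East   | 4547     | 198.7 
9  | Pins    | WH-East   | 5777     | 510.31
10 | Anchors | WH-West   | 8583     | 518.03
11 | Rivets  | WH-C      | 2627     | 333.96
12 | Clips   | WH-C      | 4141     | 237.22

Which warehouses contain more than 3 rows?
SELECT warehouse, COUNT(*) as cnt
FROM inventory
GROUP BY warehouse
HAVING COUNT(*) > 3

Result:
  WH-East: 4
  WH-West: 5

Note: HAVING filters groups after aggregation, WHERE filters rows before.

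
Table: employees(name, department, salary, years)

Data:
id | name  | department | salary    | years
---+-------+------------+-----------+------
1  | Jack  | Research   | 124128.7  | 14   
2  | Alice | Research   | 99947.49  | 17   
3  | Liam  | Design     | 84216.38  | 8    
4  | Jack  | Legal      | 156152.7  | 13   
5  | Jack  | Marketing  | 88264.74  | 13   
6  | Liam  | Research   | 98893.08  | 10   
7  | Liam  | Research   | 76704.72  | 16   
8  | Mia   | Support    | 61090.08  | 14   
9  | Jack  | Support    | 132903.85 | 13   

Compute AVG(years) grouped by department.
SELECT department, AVG(years) as result
FROM employees
GROUP BY department

Result:
  Design: 8.00
  Legal: 13.00
  Marketing: 13.00
  Research: 14.25
  Support: 13.50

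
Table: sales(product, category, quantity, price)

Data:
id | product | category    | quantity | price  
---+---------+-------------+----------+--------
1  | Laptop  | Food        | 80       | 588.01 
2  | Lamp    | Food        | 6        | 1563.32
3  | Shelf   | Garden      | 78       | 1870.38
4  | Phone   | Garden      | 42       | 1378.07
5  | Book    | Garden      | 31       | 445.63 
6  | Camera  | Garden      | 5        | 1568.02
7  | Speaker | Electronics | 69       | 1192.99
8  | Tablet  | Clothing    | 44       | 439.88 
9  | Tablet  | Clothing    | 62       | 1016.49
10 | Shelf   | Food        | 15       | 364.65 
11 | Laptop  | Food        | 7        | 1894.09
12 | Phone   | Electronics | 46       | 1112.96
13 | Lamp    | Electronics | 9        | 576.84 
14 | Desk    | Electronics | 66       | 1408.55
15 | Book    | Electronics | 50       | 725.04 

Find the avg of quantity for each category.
SELECT category, AVG(quantity) as result
FROM sales
GROUP BY category

Result:
  Clothing: 53.00
  Electronics: 48.00
  Food: 27.00
  Garden: 39.00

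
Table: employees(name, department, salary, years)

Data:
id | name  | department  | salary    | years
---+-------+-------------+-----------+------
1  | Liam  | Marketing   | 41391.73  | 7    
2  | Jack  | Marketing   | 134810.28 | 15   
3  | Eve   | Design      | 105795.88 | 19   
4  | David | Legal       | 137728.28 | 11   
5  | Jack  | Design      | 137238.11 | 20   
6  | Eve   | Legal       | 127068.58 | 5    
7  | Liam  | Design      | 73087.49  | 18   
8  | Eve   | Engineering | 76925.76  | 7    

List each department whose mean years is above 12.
SELECT department, AVG(years)
FROM employees
GROUP BY department
HAVING AVG(years) > 12

Result:
  Design: avg=19.00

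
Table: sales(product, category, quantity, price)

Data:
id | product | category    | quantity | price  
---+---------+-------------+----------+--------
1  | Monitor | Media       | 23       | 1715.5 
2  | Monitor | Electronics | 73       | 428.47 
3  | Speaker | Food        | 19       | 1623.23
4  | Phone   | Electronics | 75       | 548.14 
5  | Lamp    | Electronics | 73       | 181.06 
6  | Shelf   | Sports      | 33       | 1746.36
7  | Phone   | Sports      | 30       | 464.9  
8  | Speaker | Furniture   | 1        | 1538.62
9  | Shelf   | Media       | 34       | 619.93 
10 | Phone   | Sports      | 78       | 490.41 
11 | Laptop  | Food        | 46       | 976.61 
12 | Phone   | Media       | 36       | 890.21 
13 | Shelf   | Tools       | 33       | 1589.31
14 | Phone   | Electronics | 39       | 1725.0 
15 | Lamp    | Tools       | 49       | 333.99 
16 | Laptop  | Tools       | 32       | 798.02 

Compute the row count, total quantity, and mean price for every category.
SELECT category,
       COUNT(*) as cnt,
       SUM(quantity) as total_quantity,
       AVG(price) as avg_price
FROM sales
GROUP BY category

Result:
  Electronics: 4 records, 260 total quantity, 720.67 avg price
  Food: 2 records, 65 total quantity, 1299.92 avg price
  Furniture: 1 records, 1 total quantity, 1538.62 avg price
  Media: 3 records, 93 total quantity, 1075.21 avg price
  Sports: 3 records, 141 total quantity, 900.56 avg price
  Tools: 3 records, 114 total quantity, 907.11 avg price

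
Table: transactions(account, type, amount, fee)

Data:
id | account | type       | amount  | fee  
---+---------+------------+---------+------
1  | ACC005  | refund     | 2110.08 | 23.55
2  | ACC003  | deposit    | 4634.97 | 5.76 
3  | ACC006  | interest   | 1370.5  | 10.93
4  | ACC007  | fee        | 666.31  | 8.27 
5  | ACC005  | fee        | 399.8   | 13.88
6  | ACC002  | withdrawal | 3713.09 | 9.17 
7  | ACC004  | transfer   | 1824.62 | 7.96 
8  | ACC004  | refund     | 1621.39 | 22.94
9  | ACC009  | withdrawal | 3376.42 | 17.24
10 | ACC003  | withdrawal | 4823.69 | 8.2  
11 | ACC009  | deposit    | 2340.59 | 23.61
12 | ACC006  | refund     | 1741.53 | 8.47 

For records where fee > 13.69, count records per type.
SELECT type, COUNT(*)
FROM transactions
WHERE fee > 13.69
GROUP BY type

Note: WHERE filters rows before grouping.

Result:
  deposit: 1
  fee: 1
  refund: 2
  withdrawal: 1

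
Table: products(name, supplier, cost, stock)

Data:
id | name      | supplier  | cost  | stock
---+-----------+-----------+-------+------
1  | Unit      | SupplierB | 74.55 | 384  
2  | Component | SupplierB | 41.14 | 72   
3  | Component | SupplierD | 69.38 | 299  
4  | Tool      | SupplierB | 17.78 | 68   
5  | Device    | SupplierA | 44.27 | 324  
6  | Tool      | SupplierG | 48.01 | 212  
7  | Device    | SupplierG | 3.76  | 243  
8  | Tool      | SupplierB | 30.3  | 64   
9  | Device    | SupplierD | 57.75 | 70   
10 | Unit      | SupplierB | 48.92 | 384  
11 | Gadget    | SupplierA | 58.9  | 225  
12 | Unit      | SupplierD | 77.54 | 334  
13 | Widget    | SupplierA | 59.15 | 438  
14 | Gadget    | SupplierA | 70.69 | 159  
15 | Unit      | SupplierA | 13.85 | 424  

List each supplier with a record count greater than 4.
SELECT supplier, COUNT(*) as cnt
FROM products
GROUP BY supplier
HAVING COUNT(*) > 4

Result:
  SupplierA: 5
  SupplierB: 5

Note: HAVING filters groups after aggregation, WHERE filters rows before.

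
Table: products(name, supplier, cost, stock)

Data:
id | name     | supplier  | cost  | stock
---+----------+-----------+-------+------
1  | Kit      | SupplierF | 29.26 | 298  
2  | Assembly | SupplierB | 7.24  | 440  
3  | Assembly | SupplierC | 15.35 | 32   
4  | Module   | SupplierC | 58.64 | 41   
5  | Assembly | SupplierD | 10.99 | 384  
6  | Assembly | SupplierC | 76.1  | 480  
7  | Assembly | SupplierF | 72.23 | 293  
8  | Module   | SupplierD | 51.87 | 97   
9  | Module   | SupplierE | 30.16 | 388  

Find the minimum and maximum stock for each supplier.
SELECT supplier, MIN(stock), MAX(stock)
FROM products
GROUP BY supplier

Result:
  SupplierB: min=440, max=440
  SupplierC: min=32, max=480
  SupplierD: min=97, max=384
  SupplierE: min=388, max=388
  SupplierF: min=293, max=298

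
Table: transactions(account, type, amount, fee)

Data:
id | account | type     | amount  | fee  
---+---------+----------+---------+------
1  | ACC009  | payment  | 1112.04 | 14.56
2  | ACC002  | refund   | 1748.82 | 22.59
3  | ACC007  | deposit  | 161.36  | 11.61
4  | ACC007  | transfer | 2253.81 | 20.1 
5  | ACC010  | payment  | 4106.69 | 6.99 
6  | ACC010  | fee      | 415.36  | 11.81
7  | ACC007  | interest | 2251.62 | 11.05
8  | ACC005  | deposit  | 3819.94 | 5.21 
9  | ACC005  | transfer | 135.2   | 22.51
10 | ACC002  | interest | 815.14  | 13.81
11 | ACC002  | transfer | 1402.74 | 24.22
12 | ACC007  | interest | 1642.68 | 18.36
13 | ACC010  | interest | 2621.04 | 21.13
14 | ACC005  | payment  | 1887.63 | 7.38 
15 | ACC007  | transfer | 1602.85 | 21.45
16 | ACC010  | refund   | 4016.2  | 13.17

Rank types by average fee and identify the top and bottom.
SELECT type, AVG(fee)
FROM transactions
GROUP BY type
ORDER BY AVG(fee)

All groups:
  deposit: 8.41
  payment: 9.64
  fee: 11.81
  interest: 16.09
  refund: 17.88
  transfer: 22.07

Highest: transfer (22.07)
Lowest: deposit (8.41)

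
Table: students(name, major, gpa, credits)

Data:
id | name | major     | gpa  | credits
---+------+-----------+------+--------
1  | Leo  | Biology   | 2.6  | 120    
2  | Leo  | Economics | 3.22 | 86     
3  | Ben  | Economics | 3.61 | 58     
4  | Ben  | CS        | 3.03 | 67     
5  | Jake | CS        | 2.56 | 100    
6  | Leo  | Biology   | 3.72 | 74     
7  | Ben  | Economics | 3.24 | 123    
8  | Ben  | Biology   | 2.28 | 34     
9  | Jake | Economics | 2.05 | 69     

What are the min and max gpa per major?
SELECT major, MIN(gpa), MAX(gpa)
FROM students
GROUP BY major

Result:
  Biology: min=2.28, max=3.72
  CS: min=2.56, max=3.03
  Economics: min=2.05, max=3.61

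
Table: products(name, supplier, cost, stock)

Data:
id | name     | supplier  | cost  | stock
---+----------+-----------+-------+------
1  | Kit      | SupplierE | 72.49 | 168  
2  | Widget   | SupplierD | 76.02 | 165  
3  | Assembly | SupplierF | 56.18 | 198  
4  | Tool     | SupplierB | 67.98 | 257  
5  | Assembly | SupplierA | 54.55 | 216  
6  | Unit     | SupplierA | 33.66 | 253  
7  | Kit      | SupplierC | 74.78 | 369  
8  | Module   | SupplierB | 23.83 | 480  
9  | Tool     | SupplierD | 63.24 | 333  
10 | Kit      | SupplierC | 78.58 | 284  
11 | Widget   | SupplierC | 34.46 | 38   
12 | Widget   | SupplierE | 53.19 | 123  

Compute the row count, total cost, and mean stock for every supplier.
SELECT supplier,
       COUNT(*) as cnt,
       SUM(cost) as total_cost,
       AVG(stock) as avg_stock
FROM products
GROUP BY supplier

Result:
  SupplierA: 2 records, 88.21 total cost, 234.50 avg stock
  SupplierB: 2 records, 91.81 total cost, 368.50 avg stock
  SupplierC: 3 records, 187.82 total cost, 230.33 avg stock
  SupplierD: 2 records, 139.26 total cost, 249.00 avg stock
  SupplierE: 2 records, 125.68 total cost, 145.50 avg stock
  SupplierF: 1 records, 56.18 total cost, 198.00 avg stock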